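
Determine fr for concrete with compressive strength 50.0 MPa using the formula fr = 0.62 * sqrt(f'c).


fr = 0.62 * sqrt(50.0)
= 4.384 MPa

4.384


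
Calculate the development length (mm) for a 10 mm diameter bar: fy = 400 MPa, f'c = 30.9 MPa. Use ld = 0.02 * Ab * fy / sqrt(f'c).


Ab = pi * 10^2 / 4 = 78.54 mm2
ld = 0.02 * 78.54 * 400 / sqrt(30.9)
= 113.0 mm

113.0


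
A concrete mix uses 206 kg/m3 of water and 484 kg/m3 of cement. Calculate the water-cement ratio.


w/c = water / cement
w/c = 206 / 484 = 0.426

0.426


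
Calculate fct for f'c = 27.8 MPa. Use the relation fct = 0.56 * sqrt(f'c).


fct = 0.56 * sqrt(27.8)
= 0.56 * 5.273
= 2.953 MPa

2.953


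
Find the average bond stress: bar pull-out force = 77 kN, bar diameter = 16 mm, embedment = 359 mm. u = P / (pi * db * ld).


u = P / (pi * db * ld)
= 77 * 1000 / (pi * 16 * 359)
= 4.267 MPa

4.267


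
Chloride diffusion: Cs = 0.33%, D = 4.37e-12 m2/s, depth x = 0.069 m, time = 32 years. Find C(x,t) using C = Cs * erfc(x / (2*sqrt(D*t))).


t_seconds = 32 * 365.25 * 24 * 3600 = 1009843200.0 s
arg = 0.069 / (2 * sqrt(4.37e-12 * 1009843200.0))
= 0.5193
erfc(0.5193) = 0.4627
C = 0.33 * 0.4627 = 0.1527%

0.1527


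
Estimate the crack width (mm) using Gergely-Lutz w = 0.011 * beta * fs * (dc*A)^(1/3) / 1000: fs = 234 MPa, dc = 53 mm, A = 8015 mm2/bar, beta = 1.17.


w = 0.011 * beta * fs * (dc * A)^(1/3) / 1000
= 0.011 * 1.17 * 234 * (53 * 8015)^(1/3) / 1000
= 0.226 mm

0.226


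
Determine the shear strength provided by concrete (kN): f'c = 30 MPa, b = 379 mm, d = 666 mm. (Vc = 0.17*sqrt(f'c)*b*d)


Vc = 0.17 * sqrt(30) * 379 * 666 / 1000
= 235.03 kN

235.03


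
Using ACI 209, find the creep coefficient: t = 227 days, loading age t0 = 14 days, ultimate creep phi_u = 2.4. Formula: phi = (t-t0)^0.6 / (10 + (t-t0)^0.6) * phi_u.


dt = 227 - 14 = 213
phi = 213^0.6 / (10 + 213^0.6) * 2.4
= 1.713

1.713


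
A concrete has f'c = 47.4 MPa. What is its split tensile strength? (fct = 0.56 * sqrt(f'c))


fct = 0.56 * sqrt(47.4)
= 0.56 * 6.885
= 3.855 MPa

3.855


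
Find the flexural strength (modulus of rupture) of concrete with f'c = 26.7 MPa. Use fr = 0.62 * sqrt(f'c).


fr = 0.62 * sqrt(26.7)
= 3.204 MPa

3.204


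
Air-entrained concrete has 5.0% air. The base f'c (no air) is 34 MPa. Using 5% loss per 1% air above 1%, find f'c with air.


Strength loss = (5.0 - 1) * 5 = 20.0%
f'c = 34 * (1 - 20.0/100)
= 27.2 MPa

27.2


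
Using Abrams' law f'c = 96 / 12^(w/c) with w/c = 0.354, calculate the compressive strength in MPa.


f'c = 96 / 12^0.354
= 96 / 2.41
= 39.83 MPa

39.83


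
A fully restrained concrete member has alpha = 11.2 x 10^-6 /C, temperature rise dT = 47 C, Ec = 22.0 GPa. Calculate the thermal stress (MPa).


sigma = alpha * dT * Ec
= 11.2e-6 * 47 * 22.0 * 1000
= 11.581 MPa

11.581


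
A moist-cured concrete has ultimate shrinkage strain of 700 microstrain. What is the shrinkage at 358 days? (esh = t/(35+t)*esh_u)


esh(358) = 358 / (35 + 358) * 700
= 358 / 393 * 700
= 637.7 microstrain

637.7


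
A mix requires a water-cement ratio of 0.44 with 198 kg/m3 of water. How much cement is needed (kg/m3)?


Cement = water / (w/c)
= 198 / 0.44
= 450.0 kg/m3

450.0


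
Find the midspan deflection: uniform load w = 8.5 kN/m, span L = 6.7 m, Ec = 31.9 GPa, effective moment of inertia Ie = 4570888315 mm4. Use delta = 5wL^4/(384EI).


Convert: L = 6.7 m = 6700 mm, Ec = 31.9 GPa = 31900 MPa
delta = 5 * 8.5 * 6700^4 / (384 * 31900 * 4570888315)
= 1.53 mm

1.53


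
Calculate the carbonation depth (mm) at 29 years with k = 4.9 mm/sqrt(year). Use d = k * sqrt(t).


depth = k * sqrt(t)
= 4.9 * sqrt(29)
= 26.39 mm

26.39


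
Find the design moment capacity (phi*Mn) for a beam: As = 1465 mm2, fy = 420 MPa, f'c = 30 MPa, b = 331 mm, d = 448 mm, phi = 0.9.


a = As * fy / (0.85 * f'c * b)
= 1465 * 420 / (0.85 * 30 * 331)
= 72.8985 mm
Mn = As * fy * (d - a/2) / 10^6
= 253.2272 kN-m
phi*Mn = 0.9 * 253.2272 = 227.9 kN-m

227.9


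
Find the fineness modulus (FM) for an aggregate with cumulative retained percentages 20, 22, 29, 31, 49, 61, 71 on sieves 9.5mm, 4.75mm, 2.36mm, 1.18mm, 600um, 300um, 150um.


FM = sum(cumulative % retained) / 100
= 283 / 100
= 2.83

2.83


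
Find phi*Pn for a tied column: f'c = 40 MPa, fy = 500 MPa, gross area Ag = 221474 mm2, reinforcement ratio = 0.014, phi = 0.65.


Ast = rho * Ag = 0.014 * 221474 = 3100.636 mm2
phi*Pn = 0.65 * 0.80 * (0.85 * 40 * (221474 - 3100.636) + 500 * 3100.636) / 1000
= 4667.01 kN

4667.01


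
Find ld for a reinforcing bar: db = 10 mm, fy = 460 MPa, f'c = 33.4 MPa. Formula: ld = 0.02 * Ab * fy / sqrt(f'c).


Ab = pi * 10^2 / 4 = 78.54 mm2
ld = 0.02 * 78.54 * 460 / sqrt(33.4)
= 125.0 mm

125.0


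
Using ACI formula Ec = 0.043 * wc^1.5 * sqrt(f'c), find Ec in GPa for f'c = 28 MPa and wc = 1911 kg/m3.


Ec = 0.043 * 1911^1.5 * sqrt(28) / 1000
= 19.01 GPa

19.01


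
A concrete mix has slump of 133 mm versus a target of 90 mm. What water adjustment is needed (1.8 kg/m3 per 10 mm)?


Difference = 90 - 133 = -43 mm
Water adjustment = -43 * 1.8 / 10 = -7.7 kg/m3

-7.7


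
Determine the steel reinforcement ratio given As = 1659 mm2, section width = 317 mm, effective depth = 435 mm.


rho = As / (b * d)
= 1659 / (317 * 435)
= 0.012

0.012


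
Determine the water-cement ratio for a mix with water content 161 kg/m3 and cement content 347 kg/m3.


w/c = water / cement
w/c = 161 / 347 = 0.464

0.464


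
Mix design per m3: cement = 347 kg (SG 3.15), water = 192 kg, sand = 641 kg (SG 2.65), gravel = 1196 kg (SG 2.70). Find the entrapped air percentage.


Vol cement = 347 / (3.15 * 1000) = 0.110159 m3
Vol water = 192 / 1000 = 0.192 m3
Vol sand = 641 / (2.65 * 1000) = 0.241887 m3
Vol gravel = 1196 / (2.70 * 1000) = 0.442963 m3
Total solid + water volume = 0.987008 m3
Air = (1 - 0.987008) * 100 = 1.3%

1.3


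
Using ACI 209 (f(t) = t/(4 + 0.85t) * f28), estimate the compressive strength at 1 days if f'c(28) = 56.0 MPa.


f(1) = 1 / (4 + 0.85 * 1) * 56.0
= 1 / 4.85 * 56.0
= 11.55 MPa

11.55


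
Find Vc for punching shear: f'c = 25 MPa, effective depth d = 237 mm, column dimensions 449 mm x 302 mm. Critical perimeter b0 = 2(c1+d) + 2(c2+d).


b0 = 2*(449 + 237) + 2*(302 + 237) = 2450 mm
Vc = 0.33 * sqrt(25) * 2450 * 237 / 1000
= 958.07 kN

958.07


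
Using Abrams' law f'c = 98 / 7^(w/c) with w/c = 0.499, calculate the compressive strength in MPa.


f'c = 98 / 7^0.499
= 98 / 2.641
= 37.11 MPa

37.11


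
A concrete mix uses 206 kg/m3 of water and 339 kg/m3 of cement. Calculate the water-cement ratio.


w/c = water / cement
w/c = 206 / 339 = 0.608

0.608


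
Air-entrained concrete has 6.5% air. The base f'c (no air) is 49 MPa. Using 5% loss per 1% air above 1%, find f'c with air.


Strength loss = (6.5 - 1) * 5 = 27.5%
f'c = 49 * (1 - 27.5/100)
= 35.52 MPa

35.52


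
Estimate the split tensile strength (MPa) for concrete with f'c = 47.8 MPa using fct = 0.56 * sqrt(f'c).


fct = 0.56 * sqrt(47.8)
= 0.56 * 6.914
= 3.872 MPa

3.872


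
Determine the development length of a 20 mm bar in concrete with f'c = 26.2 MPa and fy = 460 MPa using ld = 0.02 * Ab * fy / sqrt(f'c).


Ab = pi * 20^2 / 4 = 314.159 mm2
ld = 0.02 * 314.159 * 460 / sqrt(26.2)
= 564.7 mm

564.7


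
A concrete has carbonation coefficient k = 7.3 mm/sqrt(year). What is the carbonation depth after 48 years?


depth = k * sqrt(t)
= 7.3 * sqrt(48)
= 50.58 mm

50.58


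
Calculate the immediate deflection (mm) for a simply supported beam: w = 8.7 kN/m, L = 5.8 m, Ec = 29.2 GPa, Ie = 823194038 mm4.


Convert: L = 5.8 m = 5800 mm, Ec = 29.2 GPa = 29200 MPa
delta = 5 * 8.7 * 5800^4 / (384 * 29200 * 823194038)
= 5.33 mm

5.33


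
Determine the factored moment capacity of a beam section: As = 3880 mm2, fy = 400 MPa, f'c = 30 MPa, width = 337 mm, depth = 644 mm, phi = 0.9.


a = As * fy / (0.85 * f'c * b)
= 3880 * 400 / (0.85 * 30 * 337)
= 180.6016 mm
Mn = As * fy * (d - a/2) / 10^6
= 859.3411 kN-m
phi*Mn = 0.9 * 859.3411 = 773.41 kN-m

773.41


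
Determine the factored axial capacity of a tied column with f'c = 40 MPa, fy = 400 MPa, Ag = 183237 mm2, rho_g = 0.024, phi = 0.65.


Ast = rho * Ag = 0.024 * 183237 = 4397.688 mm2
phi*Pn = 0.65 * 0.80 * (0.85 * 40 * (183237 - 4397.688) + 400 * 4397.688) / 1000
= 4076.6 kN

4076.6


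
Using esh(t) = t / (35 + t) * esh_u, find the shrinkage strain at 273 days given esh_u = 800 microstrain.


esh(273) = 273 / (35 + 273) * 800
= 273 / 308 * 800
= 709.1 microstrain

709.1


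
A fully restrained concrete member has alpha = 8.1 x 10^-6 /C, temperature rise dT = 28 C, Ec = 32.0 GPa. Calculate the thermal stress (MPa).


sigma = alpha * dT * Ec
= 8.1e-6 * 28 * 32.0 * 1000
= 7.258 MPa

7.258


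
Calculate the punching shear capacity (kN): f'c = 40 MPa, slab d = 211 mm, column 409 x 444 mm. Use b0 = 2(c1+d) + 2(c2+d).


b0 = 2*(409 + 211) + 2*(444 + 211) = 2550 mm
Vc = 0.33 * sqrt(40) * 2550 * 211 / 1000
= 1122.97 kN

1122.97


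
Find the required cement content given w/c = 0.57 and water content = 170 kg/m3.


Cement = water / (w/c)
= 170 / 0.57
= 298.2 kg/m3

298.2


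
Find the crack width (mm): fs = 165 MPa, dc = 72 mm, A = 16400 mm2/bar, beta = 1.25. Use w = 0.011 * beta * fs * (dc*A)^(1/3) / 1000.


w = 0.011 * beta * fs * (dc * A)^(1/3) / 1000
= 0.011 * 1.25 * 165 * (72 * 16400)^(1/3) / 1000
= 0.24 mm

0.24


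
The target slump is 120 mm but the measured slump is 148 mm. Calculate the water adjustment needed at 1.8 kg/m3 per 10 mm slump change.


Difference = 120 - 148 = -28 mm
Water adjustment = -28 * 1.8 / 10 = -5.0 kg/m3

-5.0


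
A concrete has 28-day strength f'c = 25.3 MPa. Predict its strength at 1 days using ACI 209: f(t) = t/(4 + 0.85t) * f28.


f(1) = 1 / (4 + 0.85 * 1) * 25.3
= 1 / 4.85 * 25.3
= 5.22 MPa

5.22


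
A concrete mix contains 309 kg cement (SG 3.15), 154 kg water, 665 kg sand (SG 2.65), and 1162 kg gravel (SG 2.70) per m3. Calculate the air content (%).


Vol cement = 309 / (3.15 * 1000) = 0.098095 m3
Vol water = 154 / 1000 = 0.154 m3
Vol sand = 665 / (2.65 * 1000) = 0.250943 m3
Vol gravel = 1162 / (2.70 * 1000) = 0.43037 m3
Total solid + water volume = 0.933409 m3
Air = (1 - 0.933409) * 100 = 6.66%

6.66


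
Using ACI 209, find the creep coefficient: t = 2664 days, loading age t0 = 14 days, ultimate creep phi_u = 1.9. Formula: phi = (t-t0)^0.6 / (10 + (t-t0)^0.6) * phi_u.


dt = 2664 - 14 = 2650
phi = 2650^0.6 / (10 + 2650^0.6) * 1.9
= 1.746

1.746


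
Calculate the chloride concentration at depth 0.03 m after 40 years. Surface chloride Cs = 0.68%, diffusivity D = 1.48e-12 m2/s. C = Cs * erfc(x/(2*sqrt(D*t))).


t_seconds = 40 * 365.25 * 24 * 3600 = 1262304000.0 s
arg = 0.03 / (2 * sqrt(1.48e-12 * 1262304000.0))
= 0.347
erfc(0.347) = 0.6236
C = 0.68 * 0.6236 = 0.424%

0.424


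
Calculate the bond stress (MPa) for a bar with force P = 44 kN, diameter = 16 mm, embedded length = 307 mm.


u = P / (pi * db * ld)
= 44 * 1000 / (pi * 16 * 307)
= 2.851 MPa

2.851


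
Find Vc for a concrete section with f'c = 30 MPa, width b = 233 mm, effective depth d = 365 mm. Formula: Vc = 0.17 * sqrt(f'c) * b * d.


Vc = 0.17 * sqrt(30) * 233 * 365 / 1000
= 79.19 kN

79.19


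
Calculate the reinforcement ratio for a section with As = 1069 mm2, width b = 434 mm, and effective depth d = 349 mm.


rho = As / (b * d)
= 1069 / (434 * 349)
= 0.0071

0.0071


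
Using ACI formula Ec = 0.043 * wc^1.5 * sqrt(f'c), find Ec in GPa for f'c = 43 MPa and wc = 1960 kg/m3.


Ec = 0.043 * 1960^1.5 * sqrt(43) / 1000
= 24.47 GPa

24.47


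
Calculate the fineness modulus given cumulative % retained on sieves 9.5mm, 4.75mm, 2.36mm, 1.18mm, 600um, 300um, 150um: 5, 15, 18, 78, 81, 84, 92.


FM = sum(cumulative % retained) / 100
= 373 / 100
= 3.73

3.73


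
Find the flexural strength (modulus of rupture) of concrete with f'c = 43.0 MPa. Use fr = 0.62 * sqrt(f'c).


fr = 0.62 * sqrt(43.0)
= 4.066 MPa

4.066


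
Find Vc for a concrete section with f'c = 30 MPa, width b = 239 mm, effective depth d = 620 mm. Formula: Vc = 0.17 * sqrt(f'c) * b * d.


Vc = 0.17 * sqrt(30) * 239 * 620 / 1000
= 137.97 kN

137.97


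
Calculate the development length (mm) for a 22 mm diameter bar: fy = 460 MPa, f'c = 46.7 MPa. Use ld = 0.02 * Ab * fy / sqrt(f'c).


Ab = pi * 22^2 / 4 = 380.133 mm2
ld = 0.02 * 380.133 * 460 / sqrt(46.7)
= 511.8 mm

511.8


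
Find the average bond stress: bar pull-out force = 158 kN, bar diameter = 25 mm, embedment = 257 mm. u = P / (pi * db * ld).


u = P / (pi * db * ld)
= 158 * 1000 / (pi * 25 * 257)
= 7.828 MPa

7.828


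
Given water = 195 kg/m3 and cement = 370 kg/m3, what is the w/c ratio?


w/c = water / cement
w/c = 195 / 370 = 0.527

0.527


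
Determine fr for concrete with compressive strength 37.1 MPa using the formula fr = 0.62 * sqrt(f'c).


fr = 0.62 * sqrt(37.1)
= 3.776 MPa

3.776


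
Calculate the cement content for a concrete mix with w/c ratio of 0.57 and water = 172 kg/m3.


Cement = water / (w/c)
= 172 / 0.57
= 301.8 kg/m3

301.8


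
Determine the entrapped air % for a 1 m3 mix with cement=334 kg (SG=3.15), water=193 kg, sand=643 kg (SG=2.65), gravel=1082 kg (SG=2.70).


Vol cement = 334 / (3.15 * 1000) = 0.106032 m3
Vol water = 193 / 1000 = 0.193 m3
Vol sand = 643 / (2.65 * 1000) = 0.242642 m3
Vol gravel = 1082 / (2.70 * 1000) = 0.400741 m3
Total solid + water volume = 0.942414 m3
Air = (1 - 0.942414) * 100 = 5.76%

5.76


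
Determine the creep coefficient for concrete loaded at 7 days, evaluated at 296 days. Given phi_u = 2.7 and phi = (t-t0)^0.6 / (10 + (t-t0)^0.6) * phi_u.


dt = 296 - 7 = 289
phi = 289^0.6 / (10 + 289^0.6) * 2.7
= 2.024

2.024


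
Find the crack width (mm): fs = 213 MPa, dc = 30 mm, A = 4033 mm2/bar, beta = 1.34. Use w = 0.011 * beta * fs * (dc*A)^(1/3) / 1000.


w = 0.011 * beta * fs * (dc * A)^(1/3) / 1000
= 0.011 * 1.34 * 213 * (30 * 4033)^(1/3) / 1000
= 0.155 mm

0.155


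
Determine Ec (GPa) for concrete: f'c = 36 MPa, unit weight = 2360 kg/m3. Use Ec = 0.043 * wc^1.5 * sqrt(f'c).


Ec = 0.043 * 2360^1.5 * sqrt(36) / 1000
= 29.58 GPa

29.58


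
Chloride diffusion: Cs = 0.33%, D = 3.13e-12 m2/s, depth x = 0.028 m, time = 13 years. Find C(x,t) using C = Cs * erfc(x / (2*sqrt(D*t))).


t_seconds = 13 * 365.25 * 24 * 3600 = 410248800.0 s
arg = 0.028 / (2 * sqrt(3.13e-12 * 410248800.0))
= 0.3907
erfc(0.3907) = 0.5806
C = 0.33 * 0.5806 = 0.1916%

0.1916


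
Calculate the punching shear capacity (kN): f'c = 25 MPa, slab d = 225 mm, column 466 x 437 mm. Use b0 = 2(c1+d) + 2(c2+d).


b0 = 2*(466 + 225) + 2*(437 + 225) = 2706 mm
Vc = 0.33 * sqrt(25) * 2706 * 225 / 1000
= 1004.6 kN

1004.6


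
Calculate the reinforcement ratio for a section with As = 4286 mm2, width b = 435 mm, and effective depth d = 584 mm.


rho = As / (b * d)
= 4286 / (435 * 584)
= 0.0169

0.0169


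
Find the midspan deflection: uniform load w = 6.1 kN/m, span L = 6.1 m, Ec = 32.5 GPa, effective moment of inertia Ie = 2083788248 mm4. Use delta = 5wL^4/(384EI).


Convert: L = 6.1 m = 6100 mm, Ec = 32.5 GPa = 32500 MPa
delta = 5 * 6.1 * 6100^4 / (384 * 32500 * 2083788248)
= 1.62 mm

1.62


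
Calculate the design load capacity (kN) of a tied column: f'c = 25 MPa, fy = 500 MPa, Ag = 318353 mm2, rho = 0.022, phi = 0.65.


Ast = rho * Ag = 0.022 * 318353 = 7003.766 mm2
phi*Pn = 0.65 * 0.80 * (0.85 * 25 * (318353 - 7003.766) + 500 * 7003.766) / 1000
= 5261.39 kN

5261.39


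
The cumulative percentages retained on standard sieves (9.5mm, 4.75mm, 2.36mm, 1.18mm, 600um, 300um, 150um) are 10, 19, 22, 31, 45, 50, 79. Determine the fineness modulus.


FM = sum(cumulative % retained) / 100
= 256 / 100
= 2.56

2.56


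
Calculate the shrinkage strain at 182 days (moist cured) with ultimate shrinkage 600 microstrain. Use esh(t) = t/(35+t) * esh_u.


esh(182) = 182 / (35 + 182) * 600
= 182 / 217 * 600
= 503.2 microstrain

503.2


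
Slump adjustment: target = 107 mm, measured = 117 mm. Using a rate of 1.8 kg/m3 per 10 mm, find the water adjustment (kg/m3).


Difference = 107 - 117 = -10 mm
Water adjustment = -10 * 1.8 / 10 = -1.8 kg/m3

-1.8


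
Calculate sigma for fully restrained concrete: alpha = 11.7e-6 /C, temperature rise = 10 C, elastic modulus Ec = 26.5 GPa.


sigma = alpha * dT * Ec
= 11.7e-6 * 10 * 26.5 * 1000
= 3.1 MPa

3.1


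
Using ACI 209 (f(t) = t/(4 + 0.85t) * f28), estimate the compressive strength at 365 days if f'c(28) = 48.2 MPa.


f(365) = 365 / (4 + 0.85 * 365) * 48.2
= 365 / 314.25 * 48.2
= 55.98 MPa

55.98


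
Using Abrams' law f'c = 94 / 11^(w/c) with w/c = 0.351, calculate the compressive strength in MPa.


f'c = 94 / 11^0.351
= 94 / 2.32
= 40.51 MPa

40.51


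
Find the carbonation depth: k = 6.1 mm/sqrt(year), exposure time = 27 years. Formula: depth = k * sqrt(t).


depth = k * sqrt(t)
= 6.1 * sqrt(27)
= 31.7 mm

31.7


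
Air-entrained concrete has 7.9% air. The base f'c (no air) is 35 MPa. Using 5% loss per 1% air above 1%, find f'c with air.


Strength loss = (7.9 - 1) * 5 = 34.5%
f'c = 35 * (1 - 34.5/100)
= 22.93 MPa

22.93


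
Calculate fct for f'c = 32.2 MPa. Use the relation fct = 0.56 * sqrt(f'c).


fct = 0.56 * sqrt(32.2)
= 0.56 * 5.675
= 3.178 MPa

3.178


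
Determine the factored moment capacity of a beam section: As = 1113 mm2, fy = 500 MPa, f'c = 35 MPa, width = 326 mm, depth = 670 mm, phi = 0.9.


a = As * fy / (0.85 * f'c * b)
= 1113 * 500 / (0.85 * 35 * 326)
= 57.38 mm
Mn = As * fy * (d - a/2) / 10^6
= 356.889 kN-m
phi*Mn = 0.9 * 356.889 = 321.2 kN-m

321.2


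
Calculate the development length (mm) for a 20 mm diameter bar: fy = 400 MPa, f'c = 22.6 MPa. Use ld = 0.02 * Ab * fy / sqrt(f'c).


Ab = pi * 20^2 / 4 = 314.159 mm2
ld = 0.02 * 314.159 * 400 / sqrt(22.6)
= 528.7 mm

528.7


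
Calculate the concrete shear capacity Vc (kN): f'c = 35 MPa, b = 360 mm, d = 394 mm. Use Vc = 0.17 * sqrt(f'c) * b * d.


Vc = 0.17 * sqrt(35) * 360 * 394 / 1000
= 142.65 kN

142.65


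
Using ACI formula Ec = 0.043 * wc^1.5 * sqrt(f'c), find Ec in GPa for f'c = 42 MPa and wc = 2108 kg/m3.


Ec = 0.043 * 2108^1.5 * sqrt(42) / 1000
= 26.97 GPa

26.97


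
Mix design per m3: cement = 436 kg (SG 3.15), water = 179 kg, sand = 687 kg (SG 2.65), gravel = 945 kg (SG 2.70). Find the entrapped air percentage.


Vol cement = 436 / (3.15 * 1000) = 0.138413 m3
Vol water = 179 / 1000 = 0.179 m3
Vol sand = 687 / (2.65 * 1000) = 0.259245 m3
Vol gravel = 945 / (2.70 * 1000) = 0.35 m3
Total solid + water volume = 0.926658 m3
Air = (1 - 0.926658) * 100 = 7.33%

7.33


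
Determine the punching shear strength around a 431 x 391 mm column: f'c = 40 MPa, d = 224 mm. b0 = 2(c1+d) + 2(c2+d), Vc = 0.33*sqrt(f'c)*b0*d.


b0 = 2*(431 + 224) + 2*(391 + 224) = 2540 mm
Vc = 0.33 * sqrt(40) * 2540 * 224 / 1000
= 1187.48 kN

1187.48


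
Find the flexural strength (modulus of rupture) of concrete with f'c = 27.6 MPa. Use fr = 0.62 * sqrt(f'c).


fr = 0.62 * sqrt(27.6)
= 3.257 MPa

3.257


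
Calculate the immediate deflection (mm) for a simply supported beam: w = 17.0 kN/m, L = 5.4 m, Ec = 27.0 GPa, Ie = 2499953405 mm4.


Convert: L = 5.4 m = 5400 mm, Ec = 27.0 GPa = 27000 MPa
delta = 5 * 17.0 * 5400^4 / (384 * 27000 * 2499953405)
= 2.79 mm

2.79


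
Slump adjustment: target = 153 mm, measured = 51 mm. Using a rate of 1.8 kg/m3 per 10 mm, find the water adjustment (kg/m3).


Difference = 153 - 51 = 102 mm
Water adjustment = 102 * 1.8 / 10 = 18.4 kg/m3

18.4


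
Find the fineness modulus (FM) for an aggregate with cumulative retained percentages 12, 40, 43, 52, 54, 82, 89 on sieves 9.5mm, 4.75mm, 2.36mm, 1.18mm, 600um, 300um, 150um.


FM = sum(cumulative % retained) / 100
= 372 / 100
= 3.72

3.72


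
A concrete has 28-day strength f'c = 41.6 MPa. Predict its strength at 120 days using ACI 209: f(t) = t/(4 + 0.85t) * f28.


f(120) = 120 / (4 + 0.85 * 120) * 41.6
= 120 / 106.0 * 41.6
= 47.09 MPa

47.09


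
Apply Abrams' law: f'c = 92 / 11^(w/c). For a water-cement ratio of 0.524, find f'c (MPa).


f'c = 92 / 11^0.524
= 92 / 3.513
= 26.19 MPa

26.19


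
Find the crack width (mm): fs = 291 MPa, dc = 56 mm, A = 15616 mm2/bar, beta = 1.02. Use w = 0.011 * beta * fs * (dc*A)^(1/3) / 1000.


w = 0.011 * beta * fs * (dc * A)^(1/3) / 1000
= 0.011 * 1.02 * 291 * (56 * 15616)^(1/3) / 1000
= 0.312 mm

0.312


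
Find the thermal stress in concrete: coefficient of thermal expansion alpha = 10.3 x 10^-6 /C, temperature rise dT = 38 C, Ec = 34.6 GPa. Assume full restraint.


sigma = alpha * dT * Ec
= 10.3e-6 * 38 * 34.6 * 1000
= 13.542 MPa

13.542


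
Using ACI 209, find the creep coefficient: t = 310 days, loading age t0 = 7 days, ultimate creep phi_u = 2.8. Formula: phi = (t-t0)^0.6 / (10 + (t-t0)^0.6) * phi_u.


dt = 310 - 7 = 303
phi = 303^0.6 / (10 + 303^0.6) * 2.8
= 2.114

2.114


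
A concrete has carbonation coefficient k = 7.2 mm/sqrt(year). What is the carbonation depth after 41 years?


depth = k * sqrt(t)
= 7.2 * sqrt(41)
= 46.1 mm

46.1


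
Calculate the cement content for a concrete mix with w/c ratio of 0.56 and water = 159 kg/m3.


Cement = water / (w/c)
= 159 / 0.56
= 283.9 kg/m3

283.9


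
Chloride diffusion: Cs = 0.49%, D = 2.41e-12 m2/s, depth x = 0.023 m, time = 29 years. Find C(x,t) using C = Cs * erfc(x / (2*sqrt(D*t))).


t_seconds = 29 * 365.25 * 24 * 3600 = 915170400.0 s
arg = 0.023 / (2 * sqrt(2.41e-12 * 915170400.0))
= 0.2449
erfc(0.2449) = 0.7291
C = 0.49 * 0.7291 = 0.3573%

0.3573


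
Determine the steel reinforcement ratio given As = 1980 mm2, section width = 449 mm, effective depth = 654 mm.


rho = As / (b * d)
= 1980 / (449 * 654)
= 0.0067

0.0067


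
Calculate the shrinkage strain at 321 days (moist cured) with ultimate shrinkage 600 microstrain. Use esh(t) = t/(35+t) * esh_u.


esh(321) = 321 / (35 + 321) * 600
= 321 / 356 * 600
= 541.0 microstrain

541.0


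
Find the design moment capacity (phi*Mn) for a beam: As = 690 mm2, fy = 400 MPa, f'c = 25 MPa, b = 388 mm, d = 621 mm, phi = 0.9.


a = As * fy / (0.85 * f'c * b)
= 690 * 400 / (0.85 * 25 * 388)
= 33.4748 mm
Mn = As * fy * (d - a/2) / 10^6
= 166.7765 kN-m
phi*Mn = 0.9 * 166.7765 = 150.1 kN-m

150.1


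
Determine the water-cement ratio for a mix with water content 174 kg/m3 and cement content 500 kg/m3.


w/c = water / cement
w/c = 174 / 500 = 0.348

0.348


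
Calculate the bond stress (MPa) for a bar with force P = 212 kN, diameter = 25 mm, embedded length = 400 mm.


u = P / (pi * db * ld)
= 212 * 1000 / (pi * 25 * 400)
= 6.748 MPa

6.748


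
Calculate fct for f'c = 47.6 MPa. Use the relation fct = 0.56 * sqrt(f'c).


fct = 0.56 * sqrt(47.6)
= 0.56 * 6.899
= 3.864 MPa

3.864


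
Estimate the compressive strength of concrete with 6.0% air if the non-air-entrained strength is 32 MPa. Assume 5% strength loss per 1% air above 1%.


Strength loss = (6.0 - 1) * 5 = 25.0%
f'c = 32 * (1 - 25.0/100)
= 24.0 MPa

24.0


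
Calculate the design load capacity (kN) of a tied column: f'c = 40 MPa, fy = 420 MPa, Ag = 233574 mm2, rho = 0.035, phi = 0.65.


Ast = rho * Ag = 0.035 * 233574 = 8175.09 mm2
phi*Pn = 0.65 * 0.80 * (0.85 * 40 * (233574 - 8175.09) + 420 * 8175.09) / 1000
= 5770.49 kN

5770.49


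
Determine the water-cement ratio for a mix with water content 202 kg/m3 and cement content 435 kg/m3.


w/c = water / cement
w/c = 202 / 435 = 0.464

0.464


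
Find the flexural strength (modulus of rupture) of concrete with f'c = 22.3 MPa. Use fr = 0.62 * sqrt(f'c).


fr = 0.62 * sqrt(22.3)
= 2.928 MPa

2.928


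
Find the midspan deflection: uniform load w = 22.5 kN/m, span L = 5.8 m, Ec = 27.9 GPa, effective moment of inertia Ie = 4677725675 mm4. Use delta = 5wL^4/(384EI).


Convert: L = 5.8 m = 5800 mm, Ec = 27.9 GPa = 27900 MPa
delta = 5 * 22.5 * 5800^4 / (384 * 27900 * 4677725675)
= 2.54 mm

2.54


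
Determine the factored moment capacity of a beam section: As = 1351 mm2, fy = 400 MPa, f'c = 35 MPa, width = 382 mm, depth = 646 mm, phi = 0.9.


a = As * fy / (0.85 * f'c * b)
= 1351 * 400 / (0.85 * 35 * 382)
= 47.5516 mm
Mn = As * fy * (d - a/2) / 10^6
= 336.25 kN-m
phi*Mn = 0.9 * 336.25 = 302.62 kN-m

302.62


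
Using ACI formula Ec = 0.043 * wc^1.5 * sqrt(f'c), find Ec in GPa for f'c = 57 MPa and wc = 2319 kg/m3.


Ec = 0.043 * 2319^1.5 * sqrt(57) / 1000
= 36.25 GPa

36.25


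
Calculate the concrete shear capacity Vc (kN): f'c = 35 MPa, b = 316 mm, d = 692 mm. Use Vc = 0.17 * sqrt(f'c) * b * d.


Vc = 0.17 * sqrt(35) * 316 * 692 / 1000
= 219.93 kN

219.93


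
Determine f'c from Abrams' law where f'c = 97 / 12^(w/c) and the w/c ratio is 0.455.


f'c = 97 / 12^0.455
= 97 / 3.098
= 31.31 MPa

31.31


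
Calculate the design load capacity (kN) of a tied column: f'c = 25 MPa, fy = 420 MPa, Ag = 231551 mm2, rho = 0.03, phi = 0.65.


Ast = rho * Ag = 0.03 * 231551 = 6946.53 mm2
phi*Pn = 0.65 * 0.80 * (0.85 * 25 * (231551 - 6946.53) + 420 * 6946.53) / 1000
= 3999.0 kN

3999.0


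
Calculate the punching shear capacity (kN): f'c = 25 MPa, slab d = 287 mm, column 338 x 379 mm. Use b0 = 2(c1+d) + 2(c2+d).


b0 = 2*(338 + 287) + 2*(379 + 287) = 2582 mm
Vc = 0.33 * sqrt(25) * 2582 * 287 / 1000
= 1222.71 kN

1222.71


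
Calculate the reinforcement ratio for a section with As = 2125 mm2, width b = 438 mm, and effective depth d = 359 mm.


rho = As / (b * d)
= 2125 / (438 * 359)
= 0.0135

0.0135


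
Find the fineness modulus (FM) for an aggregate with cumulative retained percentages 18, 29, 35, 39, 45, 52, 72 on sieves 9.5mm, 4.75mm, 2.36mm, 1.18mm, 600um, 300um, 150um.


FM = sum(cumulative % retained) / 100
= 290 / 100
= 2.9

2.9


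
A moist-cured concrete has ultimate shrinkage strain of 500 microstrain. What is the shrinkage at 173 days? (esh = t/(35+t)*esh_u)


esh(173) = 173 / (35 + 173) * 500
= 173 / 208 * 500
= 415.9 microstrain

415.9


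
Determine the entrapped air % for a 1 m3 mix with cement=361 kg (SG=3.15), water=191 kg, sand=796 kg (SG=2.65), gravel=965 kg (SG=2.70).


Vol cement = 361 / (3.15 * 1000) = 0.114603 m3
Vol water = 191 / 1000 = 0.191 m3
Vol sand = 796 / (2.65 * 1000) = 0.300377 m3
Vol gravel = 965 / (2.70 * 1000) = 0.357407 m3
Total solid + water volume = 0.963388 m3
Air = (1 - 0.963388) * 100 = 3.66%

3.66


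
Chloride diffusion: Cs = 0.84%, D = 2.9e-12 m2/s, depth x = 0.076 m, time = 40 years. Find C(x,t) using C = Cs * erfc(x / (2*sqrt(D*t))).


t_seconds = 40 * 365.25 * 24 * 3600 = 1262304000.0 s
arg = 0.076 / (2 * sqrt(2.9e-12 * 1262304000.0))
= 0.6281
erfc(0.6281) = 0.3744
C = 0.84 * 0.3744 = 0.3145%

0.3145


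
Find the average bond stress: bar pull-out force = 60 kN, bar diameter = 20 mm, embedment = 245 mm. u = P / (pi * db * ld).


u = P / (pi * db * ld)
= 60 * 1000 / (pi * 20 * 245)
= 3.898 MPa

3.898


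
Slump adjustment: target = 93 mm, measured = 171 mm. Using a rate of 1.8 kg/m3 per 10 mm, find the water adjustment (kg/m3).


Difference = 93 - 171 = -78 mm
Water adjustment = -78 * 1.8 / 10 = -14.0 kg/m3

-14.0


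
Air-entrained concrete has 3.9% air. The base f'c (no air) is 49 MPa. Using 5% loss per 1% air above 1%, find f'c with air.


Strength loss = (3.9 - 1) * 5 = 14.5%
f'c = 49 * (1 - 14.5/100)
= 41.89 MPa

41.89


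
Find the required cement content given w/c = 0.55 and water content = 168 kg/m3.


Cement = water / (w/c)
= 168 / 0.55
= 305.5 kg/m3

305.5


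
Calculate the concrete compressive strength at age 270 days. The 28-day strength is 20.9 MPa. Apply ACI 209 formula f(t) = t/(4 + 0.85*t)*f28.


f(270) = 270 / (4 + 0.85 * 270) * 20.9
= 270 / 233.5 * 20.9
= 24.17 MPa

24.17


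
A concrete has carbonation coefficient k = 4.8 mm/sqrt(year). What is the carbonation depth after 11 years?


depth = k * sqrt(t)
= 4.8 * sqrt(11)
= 15.92 mm

15.92


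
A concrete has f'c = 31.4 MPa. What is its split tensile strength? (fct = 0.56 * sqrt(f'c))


fct = 0.56 * sqrt(31.4)
= 0.56 * 5.604
= 3.138 MPa

3.138


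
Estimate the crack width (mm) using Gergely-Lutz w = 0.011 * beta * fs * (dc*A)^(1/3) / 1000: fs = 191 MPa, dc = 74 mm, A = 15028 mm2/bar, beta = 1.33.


w = 0.011 * beta * fs * (dc * A)^(1/3) / 1000
= 0.011 * 1.33 * 191 * (74 * 15028)^(1/3) / 1000
= 0.29 mm

0.29


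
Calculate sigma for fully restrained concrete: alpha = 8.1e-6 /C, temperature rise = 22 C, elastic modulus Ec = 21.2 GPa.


sigma = alpha * dT * Ec
= 8.1e-6 * 22 * 21.2 * 1000
= 3.778 MPa

3.778


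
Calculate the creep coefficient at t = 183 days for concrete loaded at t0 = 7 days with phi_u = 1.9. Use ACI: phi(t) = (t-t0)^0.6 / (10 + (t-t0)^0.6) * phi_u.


dt = 183 - 7 = 176
phi = 176^0.6 / (10 + 176^0.6) * 1.9
= 1.311

1.311


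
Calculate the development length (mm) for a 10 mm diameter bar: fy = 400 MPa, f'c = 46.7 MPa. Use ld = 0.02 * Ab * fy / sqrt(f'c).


Ab = pi * 10^2 / 4 = 78.54 mm2
ld = 0.02 * 78.54 * 400 / sqrt(46.7)
= 91.9 mm

91.9


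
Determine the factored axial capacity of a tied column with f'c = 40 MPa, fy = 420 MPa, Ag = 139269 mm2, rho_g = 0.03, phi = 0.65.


Ast = rho * Ag = 0.03 * 139269 = 4178.07 mm2
phi*Pn = 0.65 * 0.80 * (0.85 * 40 * (139269 - 4178.07) + 420 * 4178.07) / 1000
= 3300.9 kN

3300.9


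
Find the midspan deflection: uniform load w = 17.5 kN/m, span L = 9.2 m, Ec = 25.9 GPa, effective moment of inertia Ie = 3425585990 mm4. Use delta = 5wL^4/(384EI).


Convert: L = 9.2 m = 9200 mm, Ec = 25.9 GPa = 25900 MPa
delta = 5 * 17.5 * 9200^4 / (384 * 25900 * 3425585990)
= 18.4 mm

18.4


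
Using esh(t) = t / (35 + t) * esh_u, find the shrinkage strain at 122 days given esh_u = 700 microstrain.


esh(122) = 122 / (35 + 122) * 700
= 122 / 157 * 700
= 543.9 microstrain

543.9


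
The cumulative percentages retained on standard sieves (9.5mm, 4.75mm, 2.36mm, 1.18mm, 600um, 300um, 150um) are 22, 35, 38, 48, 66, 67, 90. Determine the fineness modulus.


FM = sum(cumulative % retained) / 100
= 366 / 100
= 3.66

3.66


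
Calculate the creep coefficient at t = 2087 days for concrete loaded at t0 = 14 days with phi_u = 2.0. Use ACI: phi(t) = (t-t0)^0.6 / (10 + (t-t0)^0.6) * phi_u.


dt = 2087 - 14 = 2073
phi = 2073^0.6 / (10 + 2073^0.6) * 2.0
= 1.814

1.814


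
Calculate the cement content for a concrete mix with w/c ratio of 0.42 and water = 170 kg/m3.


Cement = water / (w/c)
= 170 / 0.42
= 404.8 kg/m3

404.8


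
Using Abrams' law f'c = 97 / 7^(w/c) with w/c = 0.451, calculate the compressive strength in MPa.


f'c = 97 / 7^0.451
= 97 / 2.405
= 40.33 MPa

40.33


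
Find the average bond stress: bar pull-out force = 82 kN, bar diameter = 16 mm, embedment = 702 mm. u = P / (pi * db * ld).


u = P / (pi * db * ld)
= 82 * 1000 / (pi * 16 * 702)
= 2.324 MPa

2.324


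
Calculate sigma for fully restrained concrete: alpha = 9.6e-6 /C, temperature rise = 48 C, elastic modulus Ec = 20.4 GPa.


sigma = alpha * dT * Ec
= 9.6e-6 * 48 * 20.4 * 1000
= 9.4 MPa

9.4


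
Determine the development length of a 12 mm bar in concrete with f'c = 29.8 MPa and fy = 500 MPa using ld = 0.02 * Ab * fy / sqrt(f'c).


Ab = pi * 12^2 / 4 = 113.097 mm2
ld = 0.02 * 113.097 * 500 / sqrt(29.8)
= 207.2 mm

207.2


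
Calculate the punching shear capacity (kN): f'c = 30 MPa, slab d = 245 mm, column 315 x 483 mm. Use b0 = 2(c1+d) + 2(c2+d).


b0 = 2*(315 + 245) + 2*(483 + 245) = 2576 mm
Vc = 0.33 * sqrt(30) * 2576 * 245 / 1000
= 1140.74 kN

1140.74


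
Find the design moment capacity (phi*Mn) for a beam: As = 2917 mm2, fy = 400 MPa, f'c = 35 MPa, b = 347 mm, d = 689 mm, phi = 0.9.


a = As * fy / (0.85 * f'c * b)
= 2917 * 400 / (0.85 * 35 * 347)
= 113.0264 mm
Mn = As * fy * (d - a/2) / 10^6
= 737.9856 kN-m
phi*Mn = 0.9 * 737.9856 = 664.19 kN-m

664.19


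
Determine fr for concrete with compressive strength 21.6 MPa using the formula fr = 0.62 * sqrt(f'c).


fr = 0.62 * sqrt(21.6)
= 2.881 MPa

2.881


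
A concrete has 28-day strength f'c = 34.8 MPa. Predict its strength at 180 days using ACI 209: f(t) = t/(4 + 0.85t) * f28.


f(180) = 180 / (4 + 0.85 * 180) * 34.8
= 180 / 157.0 * 34.8
= 39.9 MPa

39.9


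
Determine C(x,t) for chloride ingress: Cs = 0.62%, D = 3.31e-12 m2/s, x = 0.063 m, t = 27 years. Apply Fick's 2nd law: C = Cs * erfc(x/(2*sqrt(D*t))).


t_seconds = 27 * 365.25 * 24 * 3600 = 852055200.0 s
arg = 0.063 / (2 * sqrt(3.31e-12 * 852055200.0))
= 0.5931
erfc(0.5931) = 0.4016
C = 0.62 * 0.4016 = 0.249%

0.249


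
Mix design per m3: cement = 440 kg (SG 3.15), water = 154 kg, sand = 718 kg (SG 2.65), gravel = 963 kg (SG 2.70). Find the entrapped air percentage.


Vol cement = 440 / (3.15 * 1000) = 0.139683 m3
Vol water = 154 / 1000 = 0.154 m3
Vol sand = 718 / (2.65 * 1000) = 0.270943 m3
Vol gravel = 963 / (2.70 * 1000) = 0.356667 m3
Total solid + water volume = 0.921293 m3
Air = (1 - 0.921293) * 100 = 7.87%

7.87


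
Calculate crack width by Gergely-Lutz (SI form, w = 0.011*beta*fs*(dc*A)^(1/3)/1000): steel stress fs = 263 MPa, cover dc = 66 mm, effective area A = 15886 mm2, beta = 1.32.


w = 0.011 * beta * fs * (dc * A)^(1/3) / 1000
= 0.011 * 1.32 * 263 * (66 * 15886)^(1/3) / 1000
= 0.388 mm

0.388


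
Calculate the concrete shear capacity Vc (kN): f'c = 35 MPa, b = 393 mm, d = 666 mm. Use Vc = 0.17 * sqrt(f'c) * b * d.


Vc = 0.17 * sqrt(35) * 393 * 666 / 1000
= 263.24 kN

263.24


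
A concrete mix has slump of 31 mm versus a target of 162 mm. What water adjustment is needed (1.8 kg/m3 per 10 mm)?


Difference = 162 - 31 = 131 mm
Water adjustment = 131 * 1.8 / 10 = 23.6 kg/m3

23.6


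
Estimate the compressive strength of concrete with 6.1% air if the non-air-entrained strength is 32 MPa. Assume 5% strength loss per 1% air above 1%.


Strength loss = (6.1 - 1) * 5 = 25.5%
f'c = 32 * (1 - 25.5/100)
= 23.84 MPa

23.84


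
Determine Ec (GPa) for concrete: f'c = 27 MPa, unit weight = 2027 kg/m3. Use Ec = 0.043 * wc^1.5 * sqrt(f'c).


Ec = 0.043 * 2027^1.5 * sqrt(27) / 1000
= 20.39 GPa

20.39


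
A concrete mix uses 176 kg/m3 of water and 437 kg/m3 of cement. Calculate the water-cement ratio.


w/c = water / cement
w/c = 176 / 437 = 0.403

0.403


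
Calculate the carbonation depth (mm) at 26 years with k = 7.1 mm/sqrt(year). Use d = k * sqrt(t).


depth = k * sqrt(t)
= 7.1 * sqrt(26)
= 36.2 mm

36.2


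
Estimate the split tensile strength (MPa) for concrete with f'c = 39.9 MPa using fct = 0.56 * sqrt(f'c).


fct = 0.56 * sqrt(39.9)
= 0.56 * 6.317
= 3.537 MPa

3.537


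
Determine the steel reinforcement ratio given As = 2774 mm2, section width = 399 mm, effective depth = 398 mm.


rho = As / (b * d)
= 2774 / (399 * 398)
= 0.0175

0.0175


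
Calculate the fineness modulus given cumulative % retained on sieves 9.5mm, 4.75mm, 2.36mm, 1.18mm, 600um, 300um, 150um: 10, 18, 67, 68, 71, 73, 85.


FM = sum(cumulative % retained) / 100
= 392 / 100
= 3.92

3.92


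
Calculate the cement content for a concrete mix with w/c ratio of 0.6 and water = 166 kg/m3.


Cement = water / (w/c)
= 166 / 0.6
= 276.7 kg/m3

276.7


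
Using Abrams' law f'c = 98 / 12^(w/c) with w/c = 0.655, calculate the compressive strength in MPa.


f'c = 98 / 12^0.655
= 98 / 5.092
= 19.25 MPa

19.25


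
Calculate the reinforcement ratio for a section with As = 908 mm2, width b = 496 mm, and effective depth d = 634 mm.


rho = As / (b * d)
= 908 / (496 * 634)
= 0.0029

0.0029


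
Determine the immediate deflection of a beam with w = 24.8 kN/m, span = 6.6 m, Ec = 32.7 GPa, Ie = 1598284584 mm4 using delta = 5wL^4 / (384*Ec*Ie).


Convert: L = 6.6 m = 6600 mm, Ec = 32.7 GPa = 32700 MPa
delta = 5 * 24.8 * 6600^4 / (384 * 32700 * 1598284584)
= 11.72 mm

11.72


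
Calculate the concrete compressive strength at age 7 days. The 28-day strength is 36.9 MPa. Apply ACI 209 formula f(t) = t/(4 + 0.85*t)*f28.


f(7) = 7 / (4 + 0.85 * 7) * 36.9
= 7 / 9.95 * 36.9
= 25.96 MPa

25.96


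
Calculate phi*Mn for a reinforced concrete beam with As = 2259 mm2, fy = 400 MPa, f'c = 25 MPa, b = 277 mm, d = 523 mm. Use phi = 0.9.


a = As * fy / (0.85 * f'c * b)
= 2259 * 400 / (0.85 * 25 * 277)
= 153.5103 mm
Mn = As * fy * (d - a/2) / 10^6
= 403.2268 kN-m
phi*Mn = 0.9 * 403.2268 = 362.9 kN-m

362.9


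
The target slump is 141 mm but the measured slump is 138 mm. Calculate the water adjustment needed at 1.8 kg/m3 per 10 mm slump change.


Difference = 141 - 138 = 3 mm
Water adjustment = 3 * 1.8 / 10 = 0.5 kg/m3

0.5


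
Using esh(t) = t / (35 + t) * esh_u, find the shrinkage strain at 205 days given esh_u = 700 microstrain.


esh(205) = 205 / (35 + 205) * 700
= 205 / 240 * 700
= 597.9 microstrain

597.9


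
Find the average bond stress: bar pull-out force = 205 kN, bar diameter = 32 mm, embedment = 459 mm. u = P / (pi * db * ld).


u = P / (pi * db * ld)
= 205 * 1000 / (pi * 32 * 459)
= 4.443 MPa

4.443


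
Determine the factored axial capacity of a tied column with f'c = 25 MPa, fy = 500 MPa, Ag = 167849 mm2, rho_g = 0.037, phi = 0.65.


Ast = rho * Ag = 0.037 * 167849 = 6210.413 mm2
phi*Pn = 0.65 * 0.80 * (0.85 * 25 * (167849 - 6210.413) + 500 * 6210.413) / 1000
= 3400.81 kN

3400.81


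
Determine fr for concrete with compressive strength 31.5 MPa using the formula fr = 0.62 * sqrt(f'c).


fr = 0.62 * sqrt(31.5)
= 3.48 MPa

3.48


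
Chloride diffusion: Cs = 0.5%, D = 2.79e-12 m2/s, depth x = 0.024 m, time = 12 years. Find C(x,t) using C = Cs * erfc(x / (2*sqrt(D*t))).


t_seconds = 12 * 365.25 * 24 * 3600 = 378691200.0 s
arg = 0.024 / (2 * sqrt(2.79e-12 * 378691200.0))
= 0.3692
erfc(0.3692) = 0.6016
C = 0.5 * 0.6016 = 0.3008%

0.3008


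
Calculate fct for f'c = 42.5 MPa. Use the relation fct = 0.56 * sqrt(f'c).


fct = 0.56 * sqrt(42.5)
= 0.56 * 6.519
= 3.651 MPa

3.651


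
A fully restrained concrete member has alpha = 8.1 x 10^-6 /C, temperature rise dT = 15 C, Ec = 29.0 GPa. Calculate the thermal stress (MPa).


sigma = alpha * dT * Ec
= 8.1e-6 * 15 * 29.0 * 1000
= 3.523 MPa

3.523


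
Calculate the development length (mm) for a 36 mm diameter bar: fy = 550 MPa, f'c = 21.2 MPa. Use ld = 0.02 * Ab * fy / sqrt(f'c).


Ab = pi * 36^2 / 4 = 1017.876 mm2
ld = 0.02 * 1017.876 * 550 / sqrt(21.2)
= 2431.8 mm

2431.8


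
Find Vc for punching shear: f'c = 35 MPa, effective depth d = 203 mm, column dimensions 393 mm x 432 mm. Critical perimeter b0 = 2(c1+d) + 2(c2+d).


b0 = 2*(393 + 203) + 2*(432 + 203) = 2462 mm
Vc = 0.33 * sqrt(35) * 2462 * 203 / 1000
= 975.74 kN

975.74


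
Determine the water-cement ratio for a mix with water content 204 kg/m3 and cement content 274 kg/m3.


w/c = water / cement
w/c = 204 / 274 = 0.745

0.745


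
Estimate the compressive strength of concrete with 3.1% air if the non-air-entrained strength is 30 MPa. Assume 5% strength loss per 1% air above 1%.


Strength loss = (3.1 - 1) * 5 = 10.5%
f'c = 30 * (1 - 10.5/100)
= 26.85 MPa

26.85


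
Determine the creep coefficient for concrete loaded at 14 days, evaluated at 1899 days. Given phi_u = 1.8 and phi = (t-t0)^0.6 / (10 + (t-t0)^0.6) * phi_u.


dt = 1899 - 14 = 1885
phi = 1885^0.6 / (10 + 1885^0.6) * 1.8
= 1.624

1.624


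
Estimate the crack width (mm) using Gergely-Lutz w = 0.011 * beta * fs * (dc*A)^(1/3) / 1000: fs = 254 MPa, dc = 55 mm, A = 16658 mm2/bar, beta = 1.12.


w = 0.011 * beta * fs * (dc * A)^(1/3) / 1000
= 0.011 * 1.12 * 254 * (55 * 16658)^(1/3) / 1000
= 0.304 mm

0.304
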